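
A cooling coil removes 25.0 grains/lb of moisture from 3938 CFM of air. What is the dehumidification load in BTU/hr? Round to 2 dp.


Q = 0.68 * 3938 * 25.0 = 66946.00 BTU/hr

66946.00 BTU/hr


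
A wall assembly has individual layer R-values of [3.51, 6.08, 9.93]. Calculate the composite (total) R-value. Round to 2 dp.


R_total = 3.51 + 6.08 + 9.93 = 19.52

19.52


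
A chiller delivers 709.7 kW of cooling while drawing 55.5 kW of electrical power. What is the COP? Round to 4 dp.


COP = 709.7 / 55.5 = 12.7874

12.7874


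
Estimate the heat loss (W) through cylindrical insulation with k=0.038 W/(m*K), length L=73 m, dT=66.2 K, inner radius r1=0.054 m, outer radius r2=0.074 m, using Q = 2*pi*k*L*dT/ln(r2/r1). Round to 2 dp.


Q = 2*pi*0.038*73*66.2/ln(0.074/0.054) = 3662.03 W

3662.03 W


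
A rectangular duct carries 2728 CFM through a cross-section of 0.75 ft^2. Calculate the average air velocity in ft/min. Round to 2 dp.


V = 2728 / 0.75 = 3637.33 ft/min

3637.33 ft/min


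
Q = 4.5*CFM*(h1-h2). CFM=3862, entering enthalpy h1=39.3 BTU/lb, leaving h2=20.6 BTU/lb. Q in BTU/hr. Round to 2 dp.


Q = 4.5 * 3862 * (39.3 - 20.6) = 324987.30 BTU/hr

324987.30 BTU/hr


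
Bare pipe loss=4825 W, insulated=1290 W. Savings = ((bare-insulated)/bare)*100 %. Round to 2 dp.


Savings = ((4825-1290)/4825)*100 = 73.26 %

73.26 %


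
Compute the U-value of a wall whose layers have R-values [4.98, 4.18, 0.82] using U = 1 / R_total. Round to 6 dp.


R_total = 4.98 + 4.18 + 0.82 = 9.98
U = 1/9.98 = 0.100200

0.100200


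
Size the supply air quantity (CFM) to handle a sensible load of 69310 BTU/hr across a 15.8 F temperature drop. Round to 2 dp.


CFM = 69310 / (1.08 * 15.8) = 4061.77

4061.77 CFM


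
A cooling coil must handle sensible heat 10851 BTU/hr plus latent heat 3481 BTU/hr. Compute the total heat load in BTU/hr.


Qt = 10851 + 3481 = 14332 BTU/hr

14332 BTU/hr


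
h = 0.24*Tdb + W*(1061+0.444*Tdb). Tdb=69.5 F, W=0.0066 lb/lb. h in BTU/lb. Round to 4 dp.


h = 0.24*69.5 + 0.0066*(1061+0.444*69.5) = 23.8863 BTU/lb

23.8863 BTU/lb


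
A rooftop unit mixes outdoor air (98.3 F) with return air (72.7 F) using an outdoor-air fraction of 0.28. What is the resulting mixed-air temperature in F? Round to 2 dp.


T_mix = 0.28*98.3 + 0.72*72.7 = 79.87 F

79.87 F


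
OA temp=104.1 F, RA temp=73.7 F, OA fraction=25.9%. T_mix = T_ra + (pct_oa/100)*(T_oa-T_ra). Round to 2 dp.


T_mix = 73.7 + (25.9/100)*(104.1-73.7) = 81.57 F

81.57 F


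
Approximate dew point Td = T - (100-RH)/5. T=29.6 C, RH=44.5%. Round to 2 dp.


Td = 29.6 - (100-44.5)/5 = 18.50 C

18.50 C


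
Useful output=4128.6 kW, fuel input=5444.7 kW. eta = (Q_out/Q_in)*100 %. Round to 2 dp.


eta = (4128.6/5444.7)*100 = 75.83 %

75.83 %


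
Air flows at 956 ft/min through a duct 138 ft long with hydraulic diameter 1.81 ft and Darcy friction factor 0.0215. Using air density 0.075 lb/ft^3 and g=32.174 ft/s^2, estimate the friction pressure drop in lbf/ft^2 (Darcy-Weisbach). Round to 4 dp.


v_fps = 956/60 = 15.9333 ft/s
dp = 0.0215*(138/1.81)*0.075*15.9333^2/(2*32.174) = 0.4850 lbf/ft^2

0.4850 lbf/ft^2


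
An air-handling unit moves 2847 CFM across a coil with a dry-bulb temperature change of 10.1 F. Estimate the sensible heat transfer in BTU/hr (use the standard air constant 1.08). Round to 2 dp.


Q = 1.08 * 2847 * 10.1 = 31055.08 BTU/hr

31055.08 BTU/hr


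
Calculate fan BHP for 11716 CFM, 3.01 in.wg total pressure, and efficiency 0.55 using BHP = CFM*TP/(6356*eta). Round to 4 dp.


BHP = 11716 * 3.01 / (6356 * 0.55) = 10.0879 hp

10.0879 hp


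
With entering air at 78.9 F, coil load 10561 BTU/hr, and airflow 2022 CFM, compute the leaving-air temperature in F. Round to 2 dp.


dT = 10561/(1.08*2022) = 4.8362
T_leave = 78.9 - 4.8362 = 74.06 F

74.06 F


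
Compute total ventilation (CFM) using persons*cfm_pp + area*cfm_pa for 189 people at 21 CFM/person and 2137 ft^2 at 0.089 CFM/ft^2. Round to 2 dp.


Total = 189*21 + 2137*0.089 = 4159.19 CFM

4159.19 CFM


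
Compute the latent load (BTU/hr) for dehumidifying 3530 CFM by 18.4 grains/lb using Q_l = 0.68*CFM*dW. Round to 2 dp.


Q = 0.68 * 3530 * 18.4 = 44167.36 BTU/hr

44167.36 BTU/hr


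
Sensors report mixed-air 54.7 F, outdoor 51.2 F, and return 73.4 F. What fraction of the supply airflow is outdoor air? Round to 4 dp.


frac = (54.7 - 73.4) / (51.2 - 73.4) = 0.8423

0.8423


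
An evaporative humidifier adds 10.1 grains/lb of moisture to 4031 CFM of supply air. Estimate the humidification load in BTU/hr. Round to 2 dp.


Q = 0.68 * 4031 * 10.1 = 27684.91 BTU/hr

27684.91 BTU/hr


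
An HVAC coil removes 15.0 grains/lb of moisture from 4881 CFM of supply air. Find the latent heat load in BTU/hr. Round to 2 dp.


Q = 0.68 * 4881 * 15.0 = 49786.20 BTU/hr

49786.20 BTU/hr


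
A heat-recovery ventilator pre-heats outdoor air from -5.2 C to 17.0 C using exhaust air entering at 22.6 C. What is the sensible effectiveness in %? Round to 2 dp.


eff = (17.0-(-5.2))/(22.6-(-5.2))*100 = 79.86 %

79.86 %


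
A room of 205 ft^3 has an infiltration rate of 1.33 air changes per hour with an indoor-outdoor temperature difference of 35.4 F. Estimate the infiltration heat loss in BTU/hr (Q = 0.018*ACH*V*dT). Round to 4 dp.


Q = 0.018 * 1.33 * 205 * 35.4 = 173.7326 BTU/hr

173.7326 BTU/hr


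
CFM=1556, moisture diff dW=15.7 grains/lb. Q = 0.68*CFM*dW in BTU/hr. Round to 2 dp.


Q = 0.68 * 1556 * 15.7 = 16611.86 BTU/hr

16611.86 BTU/hr


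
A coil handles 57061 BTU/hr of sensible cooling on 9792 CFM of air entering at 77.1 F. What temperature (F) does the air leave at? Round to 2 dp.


dT = 57061/(1.08*9792) = 5.3957
T_leave = 77.1 - 5.3957 = 71.70 F

71.70 F


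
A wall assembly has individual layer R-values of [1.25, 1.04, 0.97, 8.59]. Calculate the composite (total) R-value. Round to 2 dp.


R_total = 1.25 + 1.04 + 0.97 + 8.59 = 11.85

11.85


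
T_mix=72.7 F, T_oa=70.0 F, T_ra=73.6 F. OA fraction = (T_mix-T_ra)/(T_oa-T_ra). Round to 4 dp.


frac = (72.7 - 73.6) / (70.0 - 73.6) = 0.2500

0.2500


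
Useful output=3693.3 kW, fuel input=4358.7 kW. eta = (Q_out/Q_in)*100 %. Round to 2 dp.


eta = (3693.3/4358.7)*100 = 84.73 %

84.73 %


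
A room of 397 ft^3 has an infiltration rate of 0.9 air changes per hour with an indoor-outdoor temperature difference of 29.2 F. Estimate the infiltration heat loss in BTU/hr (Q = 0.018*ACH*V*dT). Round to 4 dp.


Q = 0.018 * 0.9 * 397 * 29.2 = 187.7969 BTU/hr

187.7969 BTU/hr


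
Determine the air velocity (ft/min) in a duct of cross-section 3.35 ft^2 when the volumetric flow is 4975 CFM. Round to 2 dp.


V = 4975 / 3.35 = 1485.07 ft/min

1485.07 ft/min


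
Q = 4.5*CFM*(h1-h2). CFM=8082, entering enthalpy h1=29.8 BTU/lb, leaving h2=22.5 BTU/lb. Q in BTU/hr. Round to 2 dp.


Q = 4.5 * 8082 * (29.8 - 22.5) = 265493.70 BTU/hr

265493.70 BTU/hr


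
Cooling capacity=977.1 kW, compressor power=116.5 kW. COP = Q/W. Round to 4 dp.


COP = 977.1 / 116.5 = 8.3871

8.3871


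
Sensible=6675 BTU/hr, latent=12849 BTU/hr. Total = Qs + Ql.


Qt = 6675 + 12849 = 19524 BTU/hr

19524 BTU/hr


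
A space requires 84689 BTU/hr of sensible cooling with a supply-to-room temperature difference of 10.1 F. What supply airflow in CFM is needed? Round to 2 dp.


CFM = 84689 / (1.08 * 10.1) = 7763.93

7763.93 CFM


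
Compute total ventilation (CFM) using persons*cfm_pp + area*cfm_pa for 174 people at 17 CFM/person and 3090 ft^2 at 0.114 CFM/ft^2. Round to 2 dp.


Total = 174*17 + 3090*0.114 = 3310.26 CFM

3310.26 CFM


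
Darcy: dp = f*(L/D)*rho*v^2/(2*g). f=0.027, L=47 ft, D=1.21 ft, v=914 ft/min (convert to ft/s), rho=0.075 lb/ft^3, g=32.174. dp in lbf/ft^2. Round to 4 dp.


v_fps = 914/60 = 15.2333 ft/s
dp = 0.027*(47/1.21)*0.075*15.2333^2/(2*32.174) = 0.2837 lbf/ft^2

0.2837 lbf/ft^2


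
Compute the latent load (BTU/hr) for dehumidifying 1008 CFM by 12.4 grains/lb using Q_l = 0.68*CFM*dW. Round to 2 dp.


Q = 0.68 * 1008 * 12.4 = 8499.46 BTU/hr

8499.46 BTU/hr


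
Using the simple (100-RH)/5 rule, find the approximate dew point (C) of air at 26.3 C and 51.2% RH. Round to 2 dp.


Td = 26.3 - (100-51.2)/5 = 16.54 C

16.54 C


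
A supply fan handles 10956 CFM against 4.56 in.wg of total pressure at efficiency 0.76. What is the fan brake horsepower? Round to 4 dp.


BHP = 10956 * 4.56 / (6356 * 0.76) = 10.3424 hp

10.3424 hp


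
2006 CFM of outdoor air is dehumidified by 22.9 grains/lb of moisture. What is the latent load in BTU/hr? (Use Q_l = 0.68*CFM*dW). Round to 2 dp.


Q = 0.68 * 2006 * 22.9 = 31237.43 BTU/hr

31237.43 BTU/hr


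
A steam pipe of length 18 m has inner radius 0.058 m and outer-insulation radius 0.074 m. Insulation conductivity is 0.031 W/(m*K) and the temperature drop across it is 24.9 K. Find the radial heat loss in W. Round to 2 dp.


Q = 2*pi*0.031*18*24.9/ln(0.074/0.058) = 358.34 W

358.34 W


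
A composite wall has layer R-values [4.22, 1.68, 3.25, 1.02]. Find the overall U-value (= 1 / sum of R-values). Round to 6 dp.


R_total = 4.22 + 1.68 + 3.25 + 1.02 = 10.17
U = 1/10.17 = 0.098328

0.098328


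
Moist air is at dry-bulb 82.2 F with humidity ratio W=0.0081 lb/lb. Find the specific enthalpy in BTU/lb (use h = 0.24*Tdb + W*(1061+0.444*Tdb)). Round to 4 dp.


h = 0.24*82.2 + 0.0081*(1061+0.444*82.2) = 28.6177 BTU/lb

28.6177 BTU/lb


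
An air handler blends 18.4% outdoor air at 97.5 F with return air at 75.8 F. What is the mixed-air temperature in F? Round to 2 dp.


T_mix = 75.8 + (18.4/100)*(97.5-75.8) = 79.79 F

79.79 F


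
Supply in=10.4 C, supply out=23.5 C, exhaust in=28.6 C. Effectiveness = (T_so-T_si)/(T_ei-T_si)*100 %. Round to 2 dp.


eff = (23.5-10.4)/(28.6-10.4)*100 = 71.98 %

71.98 %


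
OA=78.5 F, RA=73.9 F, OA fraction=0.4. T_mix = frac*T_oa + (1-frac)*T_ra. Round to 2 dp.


T_mix = 0.4*78.5 + 0.6*73.9 = 75.74 F

75.74 F


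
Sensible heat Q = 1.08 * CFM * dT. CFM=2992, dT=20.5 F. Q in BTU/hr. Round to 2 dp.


Q = 1.08 * 2992 * 20.5 = 66242.88 BTU/hr

66242.88 BTU/hr


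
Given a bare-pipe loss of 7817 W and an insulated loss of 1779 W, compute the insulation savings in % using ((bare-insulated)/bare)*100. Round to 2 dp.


Savings = ((7817-1779)/7817)*100 = 77.24 %

77.24 %


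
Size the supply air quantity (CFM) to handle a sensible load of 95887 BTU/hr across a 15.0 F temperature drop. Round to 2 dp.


CFM = 95887 / (1.08 * 15.0) = 5918.95

5918.95 CFM


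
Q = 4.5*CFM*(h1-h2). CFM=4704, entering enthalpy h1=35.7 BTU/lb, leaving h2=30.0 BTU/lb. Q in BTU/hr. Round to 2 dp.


Q = 4.5 * 4704 * (35.7 - 30.0) = 120657.60 BTU/hr

120657.60 BTU/hr


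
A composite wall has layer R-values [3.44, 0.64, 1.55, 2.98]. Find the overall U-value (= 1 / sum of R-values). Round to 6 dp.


R_total = 3.44 + 0.64 + 1.55 + 2.98 = 8.61
U = 1/8.61 = 0.116144

0.116144


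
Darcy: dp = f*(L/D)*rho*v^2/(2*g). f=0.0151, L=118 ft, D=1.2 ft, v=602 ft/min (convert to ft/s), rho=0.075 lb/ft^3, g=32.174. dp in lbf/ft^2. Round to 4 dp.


v_fps = 602/60 = 10.0333 ft/s
dp = 0.0151*(118/1.2)*0.075*10.0333^2/(2*32.174) = 0.1742 lbf/ft^2

0.1742 lbf/ft^2


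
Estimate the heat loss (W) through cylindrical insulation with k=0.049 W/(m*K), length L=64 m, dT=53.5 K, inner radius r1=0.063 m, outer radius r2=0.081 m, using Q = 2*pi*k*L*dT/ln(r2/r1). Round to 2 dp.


Q = 2*pi*0.049*64*53.5/ln(0.081/0.063) = 4194.62 W

4194.62 W


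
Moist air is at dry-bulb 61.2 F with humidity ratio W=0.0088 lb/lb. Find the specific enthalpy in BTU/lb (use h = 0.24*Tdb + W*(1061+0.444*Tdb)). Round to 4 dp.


h = 0.24*61.2 + 0.0088*(1061+0.444*61.2) = 24.2639 BTU/lb

24.2639 BTU/lb


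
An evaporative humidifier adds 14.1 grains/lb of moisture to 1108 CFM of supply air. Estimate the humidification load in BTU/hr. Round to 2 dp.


Q = 0.68 * 1108 * 14.1 = 10623.50 BTU/hr

10623.50 BTU/hr


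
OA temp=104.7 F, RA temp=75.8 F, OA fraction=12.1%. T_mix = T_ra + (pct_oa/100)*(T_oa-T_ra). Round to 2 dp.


T_mix = 75.8 + (12.1/100)*(104.7-75.8) = 79.30 F

79.30 F


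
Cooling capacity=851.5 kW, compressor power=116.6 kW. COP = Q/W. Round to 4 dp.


COP = 851.5 / 116.6 = 7.3027

7.3027


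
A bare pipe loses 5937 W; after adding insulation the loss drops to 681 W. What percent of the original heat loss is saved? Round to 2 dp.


Savings = ((5937-681)/5937)*100 = 88.53 %

88.53 %


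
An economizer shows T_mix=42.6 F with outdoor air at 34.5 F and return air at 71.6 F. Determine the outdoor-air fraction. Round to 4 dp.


frac = (42.6 - 71.6) / (34.5 - 71.6) = 0.7817

0.7817


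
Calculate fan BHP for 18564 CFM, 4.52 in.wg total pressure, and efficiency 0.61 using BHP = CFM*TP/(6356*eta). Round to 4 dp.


BHP = 18564 * 4.52 / (6356 * 0.61) = 21.6419 hp

21.6419 hp


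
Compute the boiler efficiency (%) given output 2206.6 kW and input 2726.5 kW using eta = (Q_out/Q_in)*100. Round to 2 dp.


eta = (2206.6/2726.5)*100 = 80.93 %

80.93 %


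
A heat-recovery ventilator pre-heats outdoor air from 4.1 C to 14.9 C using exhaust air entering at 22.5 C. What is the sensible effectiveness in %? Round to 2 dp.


eff = (14.9-4.1)/(22.5-4.1)*100 = 58.70 %

58.70 %


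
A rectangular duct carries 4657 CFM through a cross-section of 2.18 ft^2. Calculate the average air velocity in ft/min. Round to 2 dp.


V = 4657 / 2.18 = 2136.24 ft/min

2136.24 ft/min


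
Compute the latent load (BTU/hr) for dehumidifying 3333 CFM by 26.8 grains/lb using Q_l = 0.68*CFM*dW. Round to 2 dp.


Q = 0.68 * 3333 * 26.8 = 60740.59 BTU/hr

60740.59 BTU/hr


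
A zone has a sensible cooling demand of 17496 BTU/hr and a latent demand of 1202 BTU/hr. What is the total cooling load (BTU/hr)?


Qt = 17496 + 1202 = 18698 BTU/hr

18698 BTU/hr


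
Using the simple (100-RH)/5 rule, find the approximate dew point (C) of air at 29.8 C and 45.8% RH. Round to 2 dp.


Td = 29.8 - (100-45.8)/5 = 18.96 C

18.96 C


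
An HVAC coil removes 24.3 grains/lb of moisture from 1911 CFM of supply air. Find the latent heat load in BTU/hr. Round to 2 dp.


Q = 0.68 * 1911 * 24.3 = 31577.36 BTU/hr

31577.36 BTU/hr


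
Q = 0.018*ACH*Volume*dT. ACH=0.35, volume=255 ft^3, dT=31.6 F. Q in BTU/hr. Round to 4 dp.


Q = 0.018 * 0.35 * 255 * 31.6 = 50.7654 BTU/hr

50.7654 BTU/hr


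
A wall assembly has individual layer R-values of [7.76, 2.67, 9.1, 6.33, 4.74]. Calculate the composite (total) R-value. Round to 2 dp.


R_total = 7.76 + 2.67 + 9.1 + 6.33 + 4.74 = 30.60

30.60


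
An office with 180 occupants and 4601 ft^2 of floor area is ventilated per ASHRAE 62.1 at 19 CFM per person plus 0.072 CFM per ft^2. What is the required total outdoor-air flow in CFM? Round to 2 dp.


Total = 180*19 + 4601*0.072 = 3751.27 CFM

3751.27 CFM


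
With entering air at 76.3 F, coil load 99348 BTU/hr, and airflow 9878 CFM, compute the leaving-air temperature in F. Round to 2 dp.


dT = 99348/(1.08*9878) = 9.3125
T_leave = 76.3 - 9.3125 = 66.99 F

66.99 F


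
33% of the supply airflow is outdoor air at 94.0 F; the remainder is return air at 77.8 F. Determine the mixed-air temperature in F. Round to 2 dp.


T_mix = 0.33*94.0 + 0.67*77.8 = 83.15 F

83.15 F


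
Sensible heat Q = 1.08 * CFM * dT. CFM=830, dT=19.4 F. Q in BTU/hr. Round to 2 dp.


Q = 1.08 * 830 * 19.4 = 17390.16 BTU/hr

17390.16 BTU/hr


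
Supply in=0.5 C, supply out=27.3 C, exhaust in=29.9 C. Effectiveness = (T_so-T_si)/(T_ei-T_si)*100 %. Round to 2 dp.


eff = (27.3-0.5)/(29.9-0.5)*100 = 91.16 %

91.16 %


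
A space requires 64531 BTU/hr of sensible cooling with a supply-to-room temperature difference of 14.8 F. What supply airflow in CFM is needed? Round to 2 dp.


CFM = 64531 / (1.08 * 14.8) = 4037.22

4037.22 CFM


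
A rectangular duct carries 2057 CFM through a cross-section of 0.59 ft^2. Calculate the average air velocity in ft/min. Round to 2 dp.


V = 2057 / 0.59 = 3486.44 ft/min

3486.44 ft/min


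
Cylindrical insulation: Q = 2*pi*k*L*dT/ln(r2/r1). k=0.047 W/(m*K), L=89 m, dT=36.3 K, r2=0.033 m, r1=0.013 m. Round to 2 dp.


Q = 2*pi*0.047*89*36.3/ln(0.033/0.013) = 1024.15 W

1024.15 W


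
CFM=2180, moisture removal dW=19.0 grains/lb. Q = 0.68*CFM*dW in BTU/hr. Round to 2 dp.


Q = 0.68 * 2180 * 19.0 = 28165.60 BTU/hr

28165.60 BTU/hr


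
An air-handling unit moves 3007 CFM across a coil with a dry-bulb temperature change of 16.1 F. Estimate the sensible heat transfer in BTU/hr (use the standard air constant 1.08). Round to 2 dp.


Q = 1.08 * 3007 * 16.1 = 52285.72 BTU/hr

52285.72 BTU/hr


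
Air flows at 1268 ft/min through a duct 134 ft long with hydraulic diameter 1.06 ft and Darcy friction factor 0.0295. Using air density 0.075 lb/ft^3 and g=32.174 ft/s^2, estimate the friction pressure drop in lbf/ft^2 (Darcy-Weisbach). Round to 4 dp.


v_fps = 1268/60 = 21.1333 ft/s
dp = 0.0295*(134/1.06)*0.075*21.1333^2/(2*32.174) = 1.9413 lbf/ft^2

1.9413 lbf/ft^2


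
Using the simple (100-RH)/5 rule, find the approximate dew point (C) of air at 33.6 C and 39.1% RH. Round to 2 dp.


Td = 33.6 - (100-39.1)/5 = 21.42 C

21.42 C


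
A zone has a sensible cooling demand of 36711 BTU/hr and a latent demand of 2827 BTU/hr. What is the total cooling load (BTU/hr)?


Qt = 36711 + 2827 = 39538 BTU/hr

39538 BTU/hr


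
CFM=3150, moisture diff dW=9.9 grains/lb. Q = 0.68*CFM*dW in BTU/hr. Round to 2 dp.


Q = 0.68 * 3150 * 9.9 = 21205.80 BTU/hr

21205.80 BTU/hr


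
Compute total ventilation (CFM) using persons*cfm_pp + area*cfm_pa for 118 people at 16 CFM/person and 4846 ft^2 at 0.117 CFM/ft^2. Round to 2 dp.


Total = 118*16 + 4846*0.117 = 2454.98 CFM

2454.98 CFM


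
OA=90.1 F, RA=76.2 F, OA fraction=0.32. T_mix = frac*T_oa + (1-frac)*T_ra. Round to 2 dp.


T_mix = 0.32*90.1 + 0.68*76.2 = 80.65 F

80.65 F


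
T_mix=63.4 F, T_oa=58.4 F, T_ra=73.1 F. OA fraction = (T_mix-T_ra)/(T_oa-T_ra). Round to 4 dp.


frac = (63.4 - 73.1) / (58.4 - 73.1) = 0.6599

0.6599


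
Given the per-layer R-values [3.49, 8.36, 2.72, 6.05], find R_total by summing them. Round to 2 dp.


R_total = 3.49 + 8.36 + 2.72 + 6.05 = 20.62

20.62


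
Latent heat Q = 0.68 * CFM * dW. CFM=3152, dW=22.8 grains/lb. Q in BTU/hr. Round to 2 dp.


Q = 0.68 * 3152 * 22.8 = 48868.61 BTU/hr

48868.61 BTU/hr


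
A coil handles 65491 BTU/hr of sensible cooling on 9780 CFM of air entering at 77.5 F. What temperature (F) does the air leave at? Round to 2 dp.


dT = 65491/(1.08*9780) = 6.2004
T_leave = 77.5 - 6.2004 = 71.30 F

71.30 F


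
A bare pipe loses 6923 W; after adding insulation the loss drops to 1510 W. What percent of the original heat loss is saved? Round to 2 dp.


Savings = ((6923-1510)/6923)*100 = 78.19 %

78.19 %


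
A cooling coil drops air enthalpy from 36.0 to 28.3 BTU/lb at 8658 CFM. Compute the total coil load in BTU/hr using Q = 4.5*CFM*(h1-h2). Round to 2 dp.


Q = 4.5 * 8658 * (36.0 - 28.3) = 299999.70 BTU/hr

299999.70 BTU/hr


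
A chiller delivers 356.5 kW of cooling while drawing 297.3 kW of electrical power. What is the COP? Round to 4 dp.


COP = 356.5 / 297.3 = 1.1991

1.1991


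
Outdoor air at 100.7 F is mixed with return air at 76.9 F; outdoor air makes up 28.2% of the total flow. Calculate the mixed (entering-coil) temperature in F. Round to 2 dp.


T_mix = 76.9 + (28.2/100)*(100.7-76.9) = 83.61 F

83.61 F


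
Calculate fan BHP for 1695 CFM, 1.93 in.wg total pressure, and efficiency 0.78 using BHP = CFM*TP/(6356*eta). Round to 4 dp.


BHP = 1695 * 1.93 / (6356 * 0.78) = 0.6599 hp

0.6599 hp


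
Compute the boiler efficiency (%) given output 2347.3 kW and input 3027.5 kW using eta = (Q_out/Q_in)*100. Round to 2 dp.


eta = (2347.3/3027.5)*100 = 77.53 %

77.53 %


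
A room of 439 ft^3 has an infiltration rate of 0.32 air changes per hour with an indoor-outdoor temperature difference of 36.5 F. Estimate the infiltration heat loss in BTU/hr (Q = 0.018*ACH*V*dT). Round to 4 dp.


Q = 0.018 * 0.32 * 439 * 36.5 = 92.2954 BTU/hr

92.2954 BTU/hr


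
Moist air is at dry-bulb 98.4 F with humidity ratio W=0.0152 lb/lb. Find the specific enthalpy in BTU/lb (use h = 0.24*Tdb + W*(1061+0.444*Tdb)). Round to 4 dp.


h = 0.24*98.4 + 0.0152*(1061+0.444*98.4) = 40.4073 BTU/lb

40.4073 BTU/lb


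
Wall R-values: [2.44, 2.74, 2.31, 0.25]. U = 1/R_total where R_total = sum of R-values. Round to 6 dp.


R_total = 2.44 + 2.74 + 2.31 + 0.25 = 7.74
U = 1/7.74 = 0.129199

0.129199


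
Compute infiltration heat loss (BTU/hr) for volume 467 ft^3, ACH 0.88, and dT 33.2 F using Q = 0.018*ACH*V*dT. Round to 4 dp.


Q = 0.018 * 0.88 * 467 * 33.2 = 245.5897 BTU/hr

245.5897 BTU/hr


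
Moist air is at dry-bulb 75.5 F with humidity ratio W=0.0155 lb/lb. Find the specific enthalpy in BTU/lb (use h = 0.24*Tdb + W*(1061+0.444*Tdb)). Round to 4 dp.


h = 0.24*75.5 + 0.0155*(1061+0.444*75.5) = 35.0851 BTU/lb

35.0851 BTU/lb


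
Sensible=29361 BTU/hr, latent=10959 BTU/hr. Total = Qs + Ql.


Qt = 29361 + 10959 = 40320 BTU/hr

40320 BTU/hr


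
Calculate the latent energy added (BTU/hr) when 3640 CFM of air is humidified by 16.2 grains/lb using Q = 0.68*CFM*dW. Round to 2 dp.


Q = 0.68 * 3640 * 16.2 = 40098.24 BTU/hr

40098.24 BTU/hr


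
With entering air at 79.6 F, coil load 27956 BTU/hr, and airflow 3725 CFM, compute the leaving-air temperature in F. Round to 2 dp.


dT = 27956/(1.08*3725) = 6.9490
T_leave = 79.6 - 6.9490 = 72.65 F

72.65 F


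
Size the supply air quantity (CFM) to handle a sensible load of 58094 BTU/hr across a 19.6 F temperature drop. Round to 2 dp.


CFM = 58094 / (1.08 * 19.6) = 2744.43

2744.43 CFM


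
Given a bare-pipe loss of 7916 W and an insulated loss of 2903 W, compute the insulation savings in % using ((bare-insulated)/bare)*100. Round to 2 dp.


Savings = ((7916-2903)/7916)*100 = 63.33 %

63.33 %


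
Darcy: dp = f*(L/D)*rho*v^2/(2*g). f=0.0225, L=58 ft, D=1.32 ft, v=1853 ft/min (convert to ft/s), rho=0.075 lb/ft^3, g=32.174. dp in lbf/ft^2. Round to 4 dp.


v_fps = 1853/60 = 30.8833 ft/s
dp = 0.0225*(58/1.32)*0.075*30.8833^2/(2*32.174) = 1.0990 lbf/ft^2

1.0990 lbf/ft^2


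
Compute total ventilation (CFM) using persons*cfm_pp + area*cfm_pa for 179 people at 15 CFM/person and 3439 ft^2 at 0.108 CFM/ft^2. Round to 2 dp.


Total = 179*15 + 3439*0.108 = 3056.41 CFM

3056.41 CFM


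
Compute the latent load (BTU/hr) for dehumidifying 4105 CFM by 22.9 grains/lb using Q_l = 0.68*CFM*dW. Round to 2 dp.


Q = 0.68 * 4105 * 22.9 = 63923.06 BTU/hr

63923.06 BTU/hr


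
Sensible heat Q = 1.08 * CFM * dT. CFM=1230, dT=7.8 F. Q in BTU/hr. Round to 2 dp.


Q = 1.08 * 1230 * 7.8 = 10361.52 BTU/hr

10361.52 BTU/hr


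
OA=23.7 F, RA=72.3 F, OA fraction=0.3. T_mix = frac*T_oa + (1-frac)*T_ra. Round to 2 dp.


T_mix = 0.3*23.7 + 0.7*72.3 = 57.72 F

57.72 F


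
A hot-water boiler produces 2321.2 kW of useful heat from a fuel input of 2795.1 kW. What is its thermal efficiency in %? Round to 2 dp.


eta = (2321.2/2795.1)*100 = 83.05 %

83.05 %


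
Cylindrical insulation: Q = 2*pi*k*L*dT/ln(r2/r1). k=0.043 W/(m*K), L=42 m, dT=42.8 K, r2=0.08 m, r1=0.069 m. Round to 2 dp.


Q = 2*pi*0.043*42*42.8/ln(0.08/0.069) = 3283.33 W

3283.33 W


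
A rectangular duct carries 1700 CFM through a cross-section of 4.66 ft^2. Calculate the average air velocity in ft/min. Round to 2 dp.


V = 1700 / 4.66 = 364.81 ft/min

364.81 ft/min


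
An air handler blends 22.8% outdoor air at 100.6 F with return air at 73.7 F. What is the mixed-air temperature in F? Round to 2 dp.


T_mix = 73.7 + (22.8/100)*(100.6-73.7) = 79.83 F

79.83 F


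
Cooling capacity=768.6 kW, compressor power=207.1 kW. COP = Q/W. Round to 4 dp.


COP = 768.6 / 207.1 = 3.7113

3.7113


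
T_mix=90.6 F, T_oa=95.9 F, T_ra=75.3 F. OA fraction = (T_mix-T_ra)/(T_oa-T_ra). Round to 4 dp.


frac = (90.6 - 75.3) / (95.9 - 75.3) = 0.7427

0.7427


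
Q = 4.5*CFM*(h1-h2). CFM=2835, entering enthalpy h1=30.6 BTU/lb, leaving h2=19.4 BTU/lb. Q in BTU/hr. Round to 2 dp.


Q = 4.5 * 2835 * (30.6 - 19.4) = 142884.00 BTU/hr

142884.00 BTU/hr


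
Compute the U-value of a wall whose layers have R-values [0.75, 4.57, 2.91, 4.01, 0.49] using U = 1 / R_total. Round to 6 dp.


R_total = 0.75 + 4.57 + 2.91 + 4.01 + 0.49 = 12.73
U = 1/12.73 = 0.078555

0.078555


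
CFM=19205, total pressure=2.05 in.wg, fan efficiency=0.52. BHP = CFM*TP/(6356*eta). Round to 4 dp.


BHP = 19205 * 2.05 / (6356 * 0.52) = 11.9119 hp

11.9119 hp


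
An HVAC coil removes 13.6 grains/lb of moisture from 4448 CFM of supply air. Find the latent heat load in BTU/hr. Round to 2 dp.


Q = 0.68 * 4448 * 13.6 = 41135.10 BTU/hr

41135.10 BTU/hr


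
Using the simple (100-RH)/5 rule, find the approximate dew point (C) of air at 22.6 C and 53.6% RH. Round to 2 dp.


Td = 22.6 - (100-53.6)/5 = 13.32 C

13.32 C


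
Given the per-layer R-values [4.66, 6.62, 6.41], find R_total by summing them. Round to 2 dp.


R_total = 4.66 + 6.62 + 6.41 = 17.69

17.69


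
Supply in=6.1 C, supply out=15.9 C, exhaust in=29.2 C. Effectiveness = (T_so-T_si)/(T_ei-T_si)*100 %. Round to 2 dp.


eff = (15.9-6.1)/(29.2-6.1)*100 = 42.42 %

42.42 %


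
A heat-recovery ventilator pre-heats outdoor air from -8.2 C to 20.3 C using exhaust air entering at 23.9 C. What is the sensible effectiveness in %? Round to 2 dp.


eff = (20.3-(-8.2))/(23.9-(-8.2))*100 = 88.79 %

88.79 %


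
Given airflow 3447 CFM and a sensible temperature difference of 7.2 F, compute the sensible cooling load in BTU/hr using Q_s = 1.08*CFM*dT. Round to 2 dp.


Q = 1.08 * 3447 * 7.2 = 26803.87 BTU/hr

26803.87 BTU/hr


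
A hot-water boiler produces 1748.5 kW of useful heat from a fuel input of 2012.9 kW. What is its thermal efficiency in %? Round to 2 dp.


eta = (1748.5/2012.9)*100 = 86.86 %

86.86 %


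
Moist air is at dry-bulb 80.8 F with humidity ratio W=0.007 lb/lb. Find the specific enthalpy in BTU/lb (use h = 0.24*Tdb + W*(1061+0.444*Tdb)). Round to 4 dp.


h = 0.24*80.8 + 0.007*(1061+0.444*80.8) = 27.0701 BTU/lb

27.0701 BTU/lb


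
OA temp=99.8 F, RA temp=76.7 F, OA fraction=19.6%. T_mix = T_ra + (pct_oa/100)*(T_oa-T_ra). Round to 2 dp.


T_mix = 76.7 + (19.6/100)*(99.8-76.7) = 81.23 F

81.23 F


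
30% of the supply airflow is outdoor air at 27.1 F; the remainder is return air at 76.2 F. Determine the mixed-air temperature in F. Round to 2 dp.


T_mix = 0.3*27.1 + 0.7*76.2 = 61.47 F

61.47 F


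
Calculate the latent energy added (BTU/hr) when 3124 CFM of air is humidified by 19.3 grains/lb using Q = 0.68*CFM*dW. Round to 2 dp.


Q = 0.68 * 3124 * 19.3 = 40999.38 BTU/hr

40999.38 BTU/hr


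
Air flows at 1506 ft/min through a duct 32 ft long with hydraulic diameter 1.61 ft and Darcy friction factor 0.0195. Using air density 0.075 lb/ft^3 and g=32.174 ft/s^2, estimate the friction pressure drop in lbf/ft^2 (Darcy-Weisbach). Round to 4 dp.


v_fps = 1506/60 = 25.1 ft/s
dp = 0.0195*(32/1.61)*0.075*25.1^2/(2*32.174) = 0.2846 lbf/ft^2

0.2846 lbf/ft^2


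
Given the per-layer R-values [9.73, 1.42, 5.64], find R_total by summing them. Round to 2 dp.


R_total = 9.73 + 1.42 + 5.64 = 16.79

16.79


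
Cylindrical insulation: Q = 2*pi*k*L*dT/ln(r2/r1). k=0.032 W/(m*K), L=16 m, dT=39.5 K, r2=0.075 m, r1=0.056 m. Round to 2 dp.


Q = 2*pi*0.032*16*39.5/ln(0.075/0.056) = 434.97 W

434.97 W


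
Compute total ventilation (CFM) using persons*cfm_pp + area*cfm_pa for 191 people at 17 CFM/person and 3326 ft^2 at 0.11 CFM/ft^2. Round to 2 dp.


Total = 191*17 + 3326*0.11 = 3612.86 CFM

3612.86 CFM


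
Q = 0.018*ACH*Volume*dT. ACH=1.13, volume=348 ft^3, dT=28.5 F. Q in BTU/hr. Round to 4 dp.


Q = 0.018 * 1.13 * 348 * 28.5 = 201.7321 BTU/hr

201.7321 BTU/hr


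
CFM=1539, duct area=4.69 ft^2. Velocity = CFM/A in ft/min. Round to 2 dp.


V = 1539 / 4.69 = 328.14 ft/min

328.14 ft/min


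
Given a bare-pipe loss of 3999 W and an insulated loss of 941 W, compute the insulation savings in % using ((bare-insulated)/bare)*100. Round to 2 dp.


Savings = ((3999-941)/3999)*100 = 76.47 %

76.47 %


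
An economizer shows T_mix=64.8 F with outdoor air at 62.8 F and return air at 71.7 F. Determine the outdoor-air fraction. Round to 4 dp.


frac = (64.8 - 71.7) / (62.8 - 71.7) = 0.7753

0.7753


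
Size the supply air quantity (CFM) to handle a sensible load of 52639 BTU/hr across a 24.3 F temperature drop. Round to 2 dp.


CFM = 52639 / (1.08 * 24.3) = 2005.75

2005.75 CFM


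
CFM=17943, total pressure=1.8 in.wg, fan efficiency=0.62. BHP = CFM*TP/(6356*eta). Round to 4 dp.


BHP = 17943 * 1.8 / (6356 * 0.62) = 8.1958 hp

8.1958 hp


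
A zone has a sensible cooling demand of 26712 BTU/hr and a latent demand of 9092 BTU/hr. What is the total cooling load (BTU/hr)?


Qt = 26712 + 9092 = 35804 BTU/hr

35804 BTU/hr


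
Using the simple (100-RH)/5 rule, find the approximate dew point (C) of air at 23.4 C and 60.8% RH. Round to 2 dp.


Td = 23.4 - (100-60.8)/5 = 15.56 C

15.56 C


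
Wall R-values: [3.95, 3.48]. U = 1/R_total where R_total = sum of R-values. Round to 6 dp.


R_total = 3.95 + 3.48 = 7.43
U = 1/7.43 = 0.134590

0.134590


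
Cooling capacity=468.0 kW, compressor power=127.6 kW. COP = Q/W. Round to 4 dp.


COP = 468.0 / 127.6 = 3.6677

3.6677


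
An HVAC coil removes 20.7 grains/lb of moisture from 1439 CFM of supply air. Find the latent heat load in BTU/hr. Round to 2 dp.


Q = 0.68 * 1439 * 20.7 = 20255.36 BTU/hr

20255.36 BTU/hr


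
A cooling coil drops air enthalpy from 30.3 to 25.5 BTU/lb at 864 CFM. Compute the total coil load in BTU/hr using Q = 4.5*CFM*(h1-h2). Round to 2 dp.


Q = 4.5 * 864 * (30.3 - 25.5) = 18662.40 BTU/hr

18662.40 BTU/hr


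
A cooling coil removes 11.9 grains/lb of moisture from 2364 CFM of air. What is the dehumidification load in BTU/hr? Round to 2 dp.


Q = 0.68 * 2364 * 11.9 = 19129.49 BTU/hr

19129.49 BTU/hr


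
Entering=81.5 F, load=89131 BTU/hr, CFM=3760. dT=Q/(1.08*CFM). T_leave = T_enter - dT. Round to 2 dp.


dT = 89131/(1.08*3760) = 21.9491
T_leave = 81.5 - 21.9491 = 59.55 F

59.55 F


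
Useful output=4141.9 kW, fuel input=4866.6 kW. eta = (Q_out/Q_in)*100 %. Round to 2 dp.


eta = (4141.9/4866.6)*100 = 85.11 %

85.11 %


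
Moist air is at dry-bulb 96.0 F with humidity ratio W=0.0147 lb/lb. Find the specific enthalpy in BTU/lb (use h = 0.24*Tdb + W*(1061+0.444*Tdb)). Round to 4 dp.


h = 0.24*96.0 + 0.0147*(1061+0.444*96.0) = 39.2633 BTU/lb

39.2633 BTU/lb


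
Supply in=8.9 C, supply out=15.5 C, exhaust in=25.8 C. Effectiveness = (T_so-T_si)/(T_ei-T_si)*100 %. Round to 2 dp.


eff = (15.5-8.9)/(25.8-8.9)*100 = 39.05 %

39.05 %


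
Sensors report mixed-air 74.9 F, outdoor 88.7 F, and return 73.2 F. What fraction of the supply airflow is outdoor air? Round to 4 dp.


frac = (74.9 - 73.2) / (88.7 - 73.2) = 0.1097

0.1097


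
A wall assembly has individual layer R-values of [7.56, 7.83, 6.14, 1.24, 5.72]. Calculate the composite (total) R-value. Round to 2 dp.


R_total = 7.56 + 7.83 + 6.14 + 1.24 + 5.72 = 28.49

28.49


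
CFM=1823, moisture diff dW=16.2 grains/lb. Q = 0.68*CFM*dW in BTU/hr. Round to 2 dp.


Q = 0.68 * 1823 * 16.2 = 20082.17 BTU/hr

20082.17 BTU/hr


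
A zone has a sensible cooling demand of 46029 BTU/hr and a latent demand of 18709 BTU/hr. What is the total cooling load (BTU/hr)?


Qt = 46029 + 18709 = 64738 BTU/hr

64738 BTU/hr


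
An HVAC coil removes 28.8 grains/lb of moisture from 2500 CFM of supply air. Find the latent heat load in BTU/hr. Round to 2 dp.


Q = 0.68 * 2500 * 28.8 = 48960.00 BTU/hr

48960.00 BTU/hr


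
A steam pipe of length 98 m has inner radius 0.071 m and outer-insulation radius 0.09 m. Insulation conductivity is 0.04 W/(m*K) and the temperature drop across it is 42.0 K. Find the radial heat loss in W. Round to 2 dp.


Q = 2*pi*0.04*98*42.0/ln(0.09/0.071) = 4362.44 W

4362.44 W


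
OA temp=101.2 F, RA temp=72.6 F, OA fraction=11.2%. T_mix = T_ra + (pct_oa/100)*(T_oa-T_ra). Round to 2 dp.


T_mix = 72.6 + (11.2/100)*(101.2-72.6) = 75.80 F

75.80 F


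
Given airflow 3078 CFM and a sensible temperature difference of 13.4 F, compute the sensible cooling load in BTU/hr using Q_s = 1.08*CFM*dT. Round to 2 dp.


Q = 1.08 * 3078 * 13.4 = 44544.82 BTU/hr

44544.82 BTU/hr


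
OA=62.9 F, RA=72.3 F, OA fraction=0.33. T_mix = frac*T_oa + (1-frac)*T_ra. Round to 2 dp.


T_mix = 0.33*62.9 + 0.67*72.3 = 69.20 F

69.20 F


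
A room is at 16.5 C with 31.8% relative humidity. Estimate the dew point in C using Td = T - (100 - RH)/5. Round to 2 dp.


Td = 16.5 - (100-31.8)/5 = 2.86 C

2.86 C


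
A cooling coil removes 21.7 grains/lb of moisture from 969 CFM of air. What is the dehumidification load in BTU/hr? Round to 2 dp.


Q = 0.68 * 969 * 21.7 = 14298.56 BTU/hr

14298.56 BTU/hr


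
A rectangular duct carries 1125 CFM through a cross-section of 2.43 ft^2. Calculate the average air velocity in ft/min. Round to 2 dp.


V = 1125 / 2.43 = 462.96 ft/min

462.96 ft/min


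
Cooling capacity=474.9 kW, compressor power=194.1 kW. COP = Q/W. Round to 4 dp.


COP = 474.9 / 194.1 = 2.4467

2.4467


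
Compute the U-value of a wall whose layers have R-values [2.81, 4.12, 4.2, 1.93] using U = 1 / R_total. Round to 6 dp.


R_total = 2.81 + 4.12 + 4.2 + 1.93 = 13.06
U = 1/13.06 = 0.076570

0.076570


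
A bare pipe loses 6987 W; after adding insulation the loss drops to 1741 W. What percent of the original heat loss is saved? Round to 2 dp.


Savings = ((6987-1741)/6987)*100 = 75.08 %

75.08 %


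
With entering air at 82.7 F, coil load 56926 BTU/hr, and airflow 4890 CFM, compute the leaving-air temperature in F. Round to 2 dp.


dT = 56926/(1.08*4890) = 10.7790
T_leave = 82.7 - 10.7790 = 71.92 F

71.92 F


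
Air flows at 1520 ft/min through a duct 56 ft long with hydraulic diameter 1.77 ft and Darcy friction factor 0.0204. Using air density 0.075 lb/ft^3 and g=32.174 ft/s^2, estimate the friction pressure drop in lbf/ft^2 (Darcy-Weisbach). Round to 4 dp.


v_fps = 1520/60 = 25.3333 ft/s
dp = 0.0204*(56/1.77)*0.075*25.3333^2/(2*32.174) = 0.4828 lbf/ft^2

0.4828 lbf/ft^2


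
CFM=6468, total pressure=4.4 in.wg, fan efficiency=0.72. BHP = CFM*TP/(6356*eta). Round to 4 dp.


BHP = 6468 * 4.4 / (6356 * 0.72) = 6.2188 hp

6.2188 hp


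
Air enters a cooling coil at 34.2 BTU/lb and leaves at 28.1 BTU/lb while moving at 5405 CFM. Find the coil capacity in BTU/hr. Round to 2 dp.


Q = 4.5 * 5405 * (34.2 - 28.1) = 148367.25 BTU/hr

148367.25 BTU/hr


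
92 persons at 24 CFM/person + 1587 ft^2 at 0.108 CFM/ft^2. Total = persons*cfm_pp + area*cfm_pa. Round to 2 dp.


Total = 92*24 + 1587*0.108 = 2379.40 CFM

2379.40 CFM


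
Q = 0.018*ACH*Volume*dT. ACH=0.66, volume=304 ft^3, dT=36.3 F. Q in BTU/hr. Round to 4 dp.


Q = 0.018 * 0.66 * 304 * 36.3 = 131.0982 BTU/hr

131.0982 BTU/hr


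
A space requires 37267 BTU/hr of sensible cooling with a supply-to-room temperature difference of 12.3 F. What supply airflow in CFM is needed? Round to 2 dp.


CFM = 37267 / (1.08 * 12.3) = 2805.40

2805.40 CFM


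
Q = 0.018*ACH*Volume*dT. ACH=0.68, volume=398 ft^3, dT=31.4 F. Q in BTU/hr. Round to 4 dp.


Q = 0.018 * 0.68 * 398 * 31.4 = 152.9657 BTU/hr

152.9657 BTU/hr


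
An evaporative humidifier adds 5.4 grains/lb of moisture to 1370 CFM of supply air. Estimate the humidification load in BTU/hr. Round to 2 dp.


Q = 0.68 * 1370 * 5.4 = 5030.64 BTU/hr

5030.64 BTU/hr


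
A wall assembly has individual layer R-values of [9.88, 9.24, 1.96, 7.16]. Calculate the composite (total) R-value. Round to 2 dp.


R_total = 9.88 + 9.24 + 1.96 + 7.16 = 28.24

28.24


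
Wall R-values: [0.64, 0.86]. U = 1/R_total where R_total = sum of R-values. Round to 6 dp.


R_total = 0.64 + 0.86 = 1.50
U = 1/1.50 = 0.666667

0.666667


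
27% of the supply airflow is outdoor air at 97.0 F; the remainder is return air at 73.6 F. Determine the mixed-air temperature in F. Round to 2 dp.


T_mix = 0.27*97.0 + 0.73*73.6 = 79.92 F

79.92 F


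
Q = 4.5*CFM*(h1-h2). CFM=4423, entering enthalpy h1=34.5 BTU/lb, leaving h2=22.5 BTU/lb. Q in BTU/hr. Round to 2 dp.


Q = 4.5 * 4423 * (34.5 - 22.5) = 238842.00 BTU/hr

238842.00 BTU/hr


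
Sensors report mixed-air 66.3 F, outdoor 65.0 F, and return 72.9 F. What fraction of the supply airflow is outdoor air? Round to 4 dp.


frac = (66.3 - 72.9) / (65.0 - 72.9) = 0.8354

0.8354


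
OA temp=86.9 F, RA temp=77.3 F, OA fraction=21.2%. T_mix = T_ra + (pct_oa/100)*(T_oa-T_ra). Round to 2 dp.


T_mix = 77.3 + (21.2/100)*(86.9-77.3) = 79.34 F

79.34 F


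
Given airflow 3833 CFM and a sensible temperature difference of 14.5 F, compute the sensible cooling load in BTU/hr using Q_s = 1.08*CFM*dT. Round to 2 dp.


Q = 1.08 * 3833 * 14.5 = 60024.78 BTU/hr

60024.78 BTU/hr


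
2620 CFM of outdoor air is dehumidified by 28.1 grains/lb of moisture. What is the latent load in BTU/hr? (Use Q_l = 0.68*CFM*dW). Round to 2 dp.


Q = 0.68 * 2620 * 28.1 = 50062.96 BTU/hr

50062.96 BTU/hr


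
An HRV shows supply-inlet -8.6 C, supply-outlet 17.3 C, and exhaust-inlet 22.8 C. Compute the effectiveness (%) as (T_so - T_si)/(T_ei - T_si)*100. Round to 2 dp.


eff = (17.3-(-8.6))/(22.8-(-8.6))*100 = 82.48 %

82.48 %


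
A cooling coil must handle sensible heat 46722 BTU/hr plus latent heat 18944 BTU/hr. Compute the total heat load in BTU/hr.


Qt = 46722 + 18944 = 65666 BTU/hr

65666 BTU/hr


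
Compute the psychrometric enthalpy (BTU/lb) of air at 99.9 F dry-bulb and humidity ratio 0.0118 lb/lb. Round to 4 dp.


h = 0.24*99.9 + 0.0118*(1061+0.444*99.9) = 37.0192 BTU/lb

37.0192 BTU/lb


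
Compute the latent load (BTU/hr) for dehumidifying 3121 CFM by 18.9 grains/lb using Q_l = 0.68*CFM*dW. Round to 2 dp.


Q = 0.68 * 3121 * 18.9 = 40111.09 BTU/hr

40111.09 BTU/hr


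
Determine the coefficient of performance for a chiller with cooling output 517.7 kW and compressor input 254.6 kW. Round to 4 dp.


COP = 517.7 / 254.6 = 2.0334

2.0334


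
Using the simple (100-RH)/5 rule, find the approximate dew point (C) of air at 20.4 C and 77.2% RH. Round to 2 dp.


Td = 20.4 - (100-77.2)/5 = 15.84 C

15.84 C


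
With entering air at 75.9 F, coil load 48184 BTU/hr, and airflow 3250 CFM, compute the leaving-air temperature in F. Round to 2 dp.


dT = 48184/(1.08*3250) = 13.7276
T_leave = 75.9 - 13.7276 = 62.17 F

62.17 F


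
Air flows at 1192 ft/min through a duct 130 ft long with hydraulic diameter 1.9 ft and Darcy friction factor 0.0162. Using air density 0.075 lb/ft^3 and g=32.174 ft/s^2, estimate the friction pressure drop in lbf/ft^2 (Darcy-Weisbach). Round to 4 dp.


v_fps = 1192/60 = 19.8667 ft/s
dp = 0.0162*(130/1.9)*0.075*19.8667^2/(2*32.174) = 0.5099 lbf/ft^2

0.5099 lbf/ft^2


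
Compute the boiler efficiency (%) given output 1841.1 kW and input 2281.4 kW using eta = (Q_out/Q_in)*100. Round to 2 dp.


eta = (1841.1/2281.4)*100 = 80.70 %

80.70 %


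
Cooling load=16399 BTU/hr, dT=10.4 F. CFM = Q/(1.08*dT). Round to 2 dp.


CFM = 16399 / (1.08 * 10.4) = 1460.02

1460.02 CFM
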